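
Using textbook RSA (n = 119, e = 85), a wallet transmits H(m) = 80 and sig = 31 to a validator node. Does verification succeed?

Squares mod 119: sig^1≡31, sig^2≡9, sig^4≡81, sig^8≡16, sig^16≡18, sig^32≡86, sig^64≡18
85 = 64 + 16 + 4 + 1, so sig^85 ≡ 18·18·81·31 ≡ 80 (mod 119)
Since 80 equals the digest 80, verification succeeds.

passes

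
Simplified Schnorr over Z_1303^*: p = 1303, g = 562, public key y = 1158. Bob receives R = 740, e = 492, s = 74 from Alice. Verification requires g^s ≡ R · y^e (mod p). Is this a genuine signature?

genuine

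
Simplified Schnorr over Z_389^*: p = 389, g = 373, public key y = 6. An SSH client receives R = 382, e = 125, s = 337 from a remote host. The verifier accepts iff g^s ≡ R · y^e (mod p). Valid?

g^s mod p:
Squares mod 389: 373^1≡373, 373^2≡256, 373^4≡184, 373^8≡13, 373^16≡169, 373^32≡164, 373^64≡55, 373^128≡302, 373^256≡178
337 = 256 + 64 + 16 + 1, so 373^337 ≡ 178·55·169·373 ≡ 68 (mod 389)
R · y^e mod p:
Squares mod 389: 6^1≡6, 6^2≡36, 6^4≡129, 6^8≡303, 6^16≡5, 6^32≡25, 6^64≡236
125 = 64 + 32 + 16 + 8 + 4 + 1, so 6^125 ≡ 236·25·5·303·129·6 ≡ 157 (mod 389)
382·157 = 59974 ≡ 68 (mod 389)
68 ≡ 68 (mod 389); signature holds.

yes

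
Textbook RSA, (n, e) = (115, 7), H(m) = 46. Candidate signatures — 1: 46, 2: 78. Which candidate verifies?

Candidate 1: 46^2 = 2116 ≡ 46; 46^4 ≡ 46^2 = 2116 ≡ 46; 7 = 4 + 2 + 1, so 46^7 ≡ 46·46·46 ≡ 46 (mod 115)
  → matches H(m) = 46
Candidate 2: 78^2 = 6084 ≡ 104; 78^4 ≡ 104^2 = 10816 ≡ 6; 7 = 4 + 2 + 1, so 78^7 ≡ 6·104·78 ≡ 27 (mod 115)

1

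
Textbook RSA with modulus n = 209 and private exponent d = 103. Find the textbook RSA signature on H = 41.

H^2 ≡ 41^2 = 1681 ≡ 9
H^4 ≡ 9^2 = 81
H^8 ≡ 81^2 = 6561 ≡ 82
H^16 ≡ 82^2 = 6724 ≡ 36
H^32 ≡ 36^2 = 1296 ≡ 42
H^64 ≡ 42^2 = 1764 ≡ 92
103 = 64 + 32 + 4 + 2 + 1, so H^103 ≡ 92·42·81·9·41 ≡ 204 (mod 209)

204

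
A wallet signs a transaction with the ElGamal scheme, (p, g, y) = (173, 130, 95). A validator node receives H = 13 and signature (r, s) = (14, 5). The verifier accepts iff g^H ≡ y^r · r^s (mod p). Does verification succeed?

fails

Left side g^H mod p:
Squares mod 173: 130^1≡130, 130^2≡119, 130^4≡148, 130^8≡106
13 = 8 + 4 + 1, so 130^13 ≡ 106·148·130 ≡ 116 (mod 173)
Right side y^r · r^s mod p:
Squares mod 173: 95^1≡95, 95^2≡29, 95^4≡149, 95^8≡57
14 = 8 + 4 + 2, so 95^14 ≡ 57·149·29 ≡ 118 (mod 173)
Squares mod 173: 14^1≡14, 14^2≡23, 14^4≡10
5 = 4 + 1, so 14^5 ≡ 10·14 ≡ 140 (mod 173)
118·140 = 16520 ≡ 85 (mod 173)
116 ≠ 85, so verification fails.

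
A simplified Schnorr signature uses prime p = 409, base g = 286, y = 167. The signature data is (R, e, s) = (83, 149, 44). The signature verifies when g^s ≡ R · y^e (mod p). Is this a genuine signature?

genuine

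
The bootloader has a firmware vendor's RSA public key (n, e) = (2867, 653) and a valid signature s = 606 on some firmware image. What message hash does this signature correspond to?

571

s^2 ≡ 606^2 = 367236 ≡ 260
s^4 ≡ 260^2 = 67600 ≡ 1659
s^8 ≡ 1659^2 = 2752281 ≡ 2828
s^16 ≡ 2828^2 = 7997584 ≡ 1521
s^32 ≡ 1521^2 = 2313441 ≡ 2639
s^64 ≡ 2639^2 = 6964321 ≡ 378
s^128 ≡ 378^2 = 142884 ≡ 2401
s^256 ≡ 2401^2 = 5764801 ≡ 2131
s^512 ≡ 2131^2 = 4541161 ≡ 2700
653 = 512 + 128 + 8 + 4 + 1, so s^653 ≡ 2700·2401·2828·1659·606 ≡ 571 (mod 2867)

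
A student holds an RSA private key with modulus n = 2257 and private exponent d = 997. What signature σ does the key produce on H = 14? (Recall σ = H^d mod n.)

14

H^2 ≡ 14^2 = 196
H^4 ≡ 196^2 = 38416 ≡ 47
H^8 ≡ 47^2 = 2209
H^16 ≡ 2209^2 = 4879681 ≡ 47
H^32 ≡ 47^2 = 2209
H^64 ≡ 2209^2 = 4879681 ≡ 47
H^128 ≡ 47^2 = 2209
H^256 ≡ 2209^2 = 4879681 ≡ 47
H^512 ≡ 47^2 = 2209
997 = 512 + 256 + 128 + 64 + 32 + 4 + 1, so H^997 ≡ 2209·47·2209·47·2209·47·14 ≡ 14 (mod 2257)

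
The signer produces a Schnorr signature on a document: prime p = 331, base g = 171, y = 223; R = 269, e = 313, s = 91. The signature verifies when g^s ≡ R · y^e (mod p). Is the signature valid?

g^s mod p:
171^2 = 29241 ≡ 113
171^4 ≡ 113^2 = 12769 ≡ 191
171^8 ≡ 191^2 = 36481 ≡ 71
171^16 ≡ 71^2 = 5041 ≡ 76
171^32 ≡ 76^2 = 5776 ≡ 149
171^64 ≡ 149^2 = 22201 ≡ 24
91 = 64 + 16 + 8 + 2 + 1, so 171^91 ≡ 24·76·71·113·171 ≡ 114 (mod 331)
R · y^e mod p:
223^2 = 49729 ≡ 79
223^4 ≡ 79^2 = 6241 ≡ 283
223^8 ≡ 283^2 = 80089 ≡ 318
223^16 ≡ 318^2 = 101124 ≡ 169
223^32 ≡ 169^2 = 28561 ≡ 95
223^64 ≡ 95^2 = 9025 ≡ 88
223^128 ≡ 88^2 = 7744 ≡ 131
223^256 ≡ 131^2 = 17161 ≡ 280
313 = 256 + 32 + 16 + 8 + 1, so 223^313 ≡ 280·95·169·318·223 ≡ 169 (mod 331)
269·169 = 45461 ≡ 114 (mod 331)
114 ≡ 114 (mod 331); signature holds.

valid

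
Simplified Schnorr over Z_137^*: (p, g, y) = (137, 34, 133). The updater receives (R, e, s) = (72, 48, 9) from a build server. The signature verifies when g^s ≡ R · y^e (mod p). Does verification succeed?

fails

g^s mod p:
Squares mod 137: 34^1≡34, 34^2≡60, 34^4≡38, 34^8≡74
9 = 8 + 1, so 34^9 ≡ 74·34 ≡ 50 (mod 137)
R · y^e mod p:
Squares mod 137: 133^1≡133, 133^2≡16, 133^4≡119, 133^8≡50, 133^16≡34, 133^32≡60
48 = 32 + 16, so 133^48 ≡ 60·34 ≡ 122 (mod 137)
72·122 = 8784 ≡ 16 (mod 137)
50 ≠ 16; the check fails.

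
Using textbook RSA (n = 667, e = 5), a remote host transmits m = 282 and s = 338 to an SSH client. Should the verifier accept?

accept

s^2 ≡ 338^2 = 114244 ≡ 187
s^4 ≡ 187^2 = 34969 ≡ 285
5 = 4 + 1, so s^5 ≡ 285·338 ≡ 282 (mod 667)
Since 282 equals the digest 282, verification succeeds.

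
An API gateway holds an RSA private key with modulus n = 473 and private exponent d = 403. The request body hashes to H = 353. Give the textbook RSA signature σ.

H^2 ≡ 353^2 = 124609 ≡ 210
H^4 ≡ 210^2 = 44100 ≡ 111
H^8 ≡ 111^2 = 12321 ≡ 23
H^16 ≡ 23^2 = 529 ≡ 56
H^32 ≡ 56^2 = 3136 ≡ 298
H^64 ≡ 298^2 = 88804 ≡ 353
H^128 ≡ 353^2 = 124609 ≡ 210
H^256 ≡ 210^2 = 44100 ≡ 111
403 = 256 + 128 + 16 + 2 + 1, so H^403 ≡ 111·210·56·210·353 ≡ 111 (mod 473)

111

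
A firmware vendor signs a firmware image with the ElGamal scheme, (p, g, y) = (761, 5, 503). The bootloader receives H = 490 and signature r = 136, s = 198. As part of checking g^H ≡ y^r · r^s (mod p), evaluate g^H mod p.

5^2 = 25
5^4 ≡ 25^2 = 625
5^8 ≡ 625^2 = 390625 ≡ 232
5^16 ≡ 232^2 = 53824 ≡ 554
5^32 ≡ 554^2 = 306916 ≡ 233
5^64 ≡ 233^2 = 54289 ≡ 258
5^128 ≡ 258^2 = 66564 ≡ 357
5^256 ≡ 357^2 = 127449 ≡ 362
490 = 256 + 128 + 64 + 32 + 8 + 2, so 5^490 ≡ 362·357·258·233·232·25 ≡ 498 (mod 761)

498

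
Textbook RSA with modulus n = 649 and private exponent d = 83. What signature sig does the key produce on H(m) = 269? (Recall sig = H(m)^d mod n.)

191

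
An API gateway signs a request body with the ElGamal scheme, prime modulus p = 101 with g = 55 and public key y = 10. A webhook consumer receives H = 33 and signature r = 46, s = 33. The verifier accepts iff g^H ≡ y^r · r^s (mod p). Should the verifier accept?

Left side g^H mod p:
55^33 mod 101 = 89
Right side y^r · r^s mod p:
10^46 mod 101 = 100
46^33 mod 101 = 12
100·12 = 1200 ≡ 89 (mod 101)
89 ≡ 89 (mod 101), so the signature is genuine.

accept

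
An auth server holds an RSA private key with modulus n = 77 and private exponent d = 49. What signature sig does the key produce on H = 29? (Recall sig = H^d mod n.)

8

H^2 ≡ 29^2 = 841 ≡ 71
H^4 ≡ 71^2 = 5041 ≡ 36
H^8 ≡ 36^2 = 1296 ≡ 64
H^16 ≡ 64^2 = 4096 ≡ 15
H^32 ≡ 15^2 = 225 ≡ 71
49 = 32 + 16 + 1, so H^49 ≡ 71·15·29 ≡ 8 (mod 77)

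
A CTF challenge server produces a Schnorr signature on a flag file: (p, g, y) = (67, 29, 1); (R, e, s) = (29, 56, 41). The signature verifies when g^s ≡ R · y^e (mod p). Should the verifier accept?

g^s mod p:
Squares mod 67: 29^1≡29, 29^2≡37, 29^4≡29, 29^8≡37, 29^16≡29, 29^32≡37
41 = 32 + 8 + 1, so 29^41 ≡ 37·37·29 ≡ 37 (mod 67)
R · y^e mod p:
Squares mod 67: 1^1≡1, 1^2≡1, 1^4≡1, 1^8≡1, 1^16≡1, 1^32≡1
56 = 32 + 16 + 8, so 1^56 ≡ 1·1·1 ≡ 1 (mod 67)
29·1 = 29 ≡ 29 (mod 67)
37 ≠ 29; the check fails.

reject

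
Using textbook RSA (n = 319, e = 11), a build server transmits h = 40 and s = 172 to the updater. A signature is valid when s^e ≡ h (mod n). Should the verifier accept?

s^2 ≡ 172^2 = 29584 ≡ 236
s^4 ≡ 236^2 = 55696 ≡ 190
s^8 ≡ 190^2 = 36100 ≡ 53
11 = 8 + 2 + 1, so s^11 ≡ 53·236·172 ≡ 40 (mod 319)
40 = h, so the signature checks out.

accept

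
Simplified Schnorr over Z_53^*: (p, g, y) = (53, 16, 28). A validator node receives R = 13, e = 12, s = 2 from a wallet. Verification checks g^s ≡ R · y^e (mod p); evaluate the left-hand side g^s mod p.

Squares mod 53: 16^1≡16, 16^2≡44
16^2 ≡ 44 (mod 53)

44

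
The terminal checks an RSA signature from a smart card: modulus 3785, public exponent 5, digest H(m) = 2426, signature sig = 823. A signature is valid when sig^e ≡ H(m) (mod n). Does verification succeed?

fails

sig^2 ≡ 823^2 = 677329 ≡ 3599
sig^4 ≡ 3599^2 = 12952801 ≡ 531
5 = 4 + 1, so sig^5 ≡ 531·823 ≡ 1738 (mod 3785)
The recovered value 1738 does not match the digest 2426.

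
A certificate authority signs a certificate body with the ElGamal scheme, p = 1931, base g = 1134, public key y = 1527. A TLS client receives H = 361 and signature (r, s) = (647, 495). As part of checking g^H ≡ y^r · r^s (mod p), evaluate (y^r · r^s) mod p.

Squares mod 1931: 1527^1≡1527, 1527^2≡1012, 1527^4≡714, 1527^8≡12, 1527^16≡144, 1527^32≡1426, 1527^64≡133, 1527^128≡310, 1527^256≡1481, 1527^512≡1676
647 = 512 + 128 + 4 + 2 + 1, so 1527^647 ≡ 1676·310·714·1012·1527 ≡ 92 (mod 1931)
Squares mod 1931: 647^1≡647, 647^2≡1513, 647^4≡934, 647^8≡1475, 647^16≡1319, 647^32≡1861, 647^64≡1038, 647^128≡1877, 647^256≡985
495 = 256 + 128 + 64 + 32 + 8 + 4 + 2 + 1, so 647^495 ≡ 985·1877·1038·1861·1475·934·1513·647 ≡ 807 (mod 1931)
y^r · r^s ≡ 92·807 = 74244 ≡ 866 (mod 1931)

866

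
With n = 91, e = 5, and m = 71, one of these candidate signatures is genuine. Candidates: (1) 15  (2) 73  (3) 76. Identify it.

Candidate 1: 15^5 mod 91 = 71
  → matches m = 71
Candidate 2: 73^5 mod 91 = 47
Candidate 3: 76^5 mod 91 = 20

1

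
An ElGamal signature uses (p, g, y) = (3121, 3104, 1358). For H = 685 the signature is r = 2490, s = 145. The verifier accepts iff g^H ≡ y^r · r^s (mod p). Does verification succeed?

Left side g^H mod p:
Squares mod 3121: 3104^1≡3104, 3104^2≡289, 3104^4≡2375, 3104^8≡978, 3104^16≡1458, 3104^32≡363, 3104^64≡687, 3104^128≡698, 3104^256≡328, 3104^512≡1470
685 = 512 + 128 + 32 + 8 + 4 + 1, so 3104^685 ≡ 1470·698·363·978·2375·3104 ≡ 1937 (mod 3121)
Right side y^r · r^s mod p:
Squares mod 3121: 1358^1≡1358, 1358^2≡2774, 1358^4≡1811, 1358^8≡2671, 1358^16≡2756, 1358^32≡2143, 1358^64≡1458, 1358^128≡363, 1358^256≡687, 1358^512≡698, 1358^1024≡328, 1358^2048≡1470
2490 = 2048 + 256 + 128 + 32 + 16 + 8 + 2, so 1358^2490 ≡ 1470·687·363·2143·2756·2671·2774 ≡ 632 (mod 3121)
Squares mod 3121: 2490^1≡2490, 2490^2≡1794, 2490^4≡685, 2490^8≡1075, 2490^16≡855, 2490^32≡711, 2490^64≡3040, 2490^128≡319
145 = 128 + 16 + 1, so 2490^145 ≡ 319·855·2490 ≡ 2329 (mod 3121)
632·2329 = 1471928 ≡ 1937 (mod 3121)
1937 ≡ 1937 (mod 3121), so the signature is genuine.

passes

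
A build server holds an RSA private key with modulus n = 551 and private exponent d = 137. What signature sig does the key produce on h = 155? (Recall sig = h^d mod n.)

143

h^137 mod 551 = 143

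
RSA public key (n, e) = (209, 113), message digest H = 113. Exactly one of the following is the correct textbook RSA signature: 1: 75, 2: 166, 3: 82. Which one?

Candidate 1: Squares mod 209: 75^1≡75, 75^2≡191, 75^4≡115, 75^8≡58, 75^16≡20, 75^32≡191, 75^64≡115; 113 = 64 + 32 + 16 + 1, so 75^113 ≡ 115·191·20·75 ≡ 113 (mod 209)
  → matches H = 113
Candidate 2: Squares mod 209: 166^1≡166, 166^2≡177, 166^4≡188, 166^8≡23, 166^16≡111, 166^32≡199, 166^64≡100; 113 = 64 + 32 + 16 + 1, so 166^113 ≡ 100·199·111·166 ≡ 67 (mod 209)
Candidate 3: Squares mod 209: 82^1≡82, 82^2≡36, 82^4≡42, 82^8≡92, 82^16≡104, 82^32≡157, 82^64≡196; 113 = 64 + 32 + 16 + 1, so 82^113 ≡ 196·157·104·82 ≡ 81 (mod 209)

1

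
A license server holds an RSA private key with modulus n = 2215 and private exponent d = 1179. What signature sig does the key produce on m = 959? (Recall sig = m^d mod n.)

Squares mod 2215: m^1≡959, m^2≡456, m^4≡1941, m^8≡1981, m^16≡1596, m^32≡2181, m^64≡1156, m^128≡691, m^256≡1256, m^512≡456, m^1024≡1941
1179 = 1024 + 128 + 16 + 8 + 2 + 1, so m^1179 ≡ 1941·691·1596·1981·456·959 ≡ 904 (mod 2215)

904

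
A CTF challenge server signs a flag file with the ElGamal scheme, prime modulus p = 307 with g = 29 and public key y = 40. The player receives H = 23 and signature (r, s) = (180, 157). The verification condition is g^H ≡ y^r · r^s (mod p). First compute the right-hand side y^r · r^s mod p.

292

40^2 = 1600 ≡ 65
40^4 ≡ 65^2 = 4225 ≡ 234
40^8 ≡ 234^2 = 54756 ≡ 110
40^16 ≡ 110^2 = 12100 ≡ 127
40^32 ≡ 127^2 = 16129 ≡ 165
40^64 ≡ 165^2 = 27225 ≡ 209
40^128 ≡ 209^2 = 43681 ≡ 87
180 = 128 + 32 + 16 + 4, so 40^180 ≡ 87·165·127·234 ≡ 216 (mod 307)
180^2 = 32400 ≡ 165
180^4 ≡ 165^2 = 27225 ≡ 209
180^8 ≡ 209^2 = 43681 ≡ 87
180^16 ≡ 87^2 = 7569 ≡ 201
180^32 ≡ 201^2 = 40401 ≡ 184
180^64 ≡ 184^2 = 33856 ≡ 86
180^128 ≡ 86^2 = 7396 ≡ 28
157 = 128 + 16 + 8 + 4 + 1, so 180^157 ≡ 28·201·87·209·180 ≡ 98 (mod 307)
y^r · r^s ≡ 216·98 = 21168 ≡ 292 (mod 307)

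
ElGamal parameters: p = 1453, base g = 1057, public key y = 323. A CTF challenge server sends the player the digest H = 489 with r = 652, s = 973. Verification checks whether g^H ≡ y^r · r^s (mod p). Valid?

no

Left side g^H mod p:
1057^2 = 1117249 ≡ 1345
1057^4 ≡ 1345^2 = 1809025 ≡ 40
1057^8 ≡ 40^2 = 1600 ≡ 147
1057^16 ≡ 147^2 = 21609 ≡ 1267
1057^32 ≡ 1267^2 = 1605289 ≡ 1177
1057^64 ≡ 1177^2 = 1385329 ≡ 620
1057^128 ≡ 620^2 = 384400 ≡ 808
1057^256 ≡ 808^2 = 652864 ≡ 467
489 = 256 + 128 + 64 + 32 + 8 + 1, so 1057^489 ≡ 467·808·620·1177·147·1057 ≡ 1015 (mod 1453)
Right side y^r · r^s mod p:
323^2 = 104329 ≡ 1166
323^4 ≡ 1166^2 = 1359556 ≡ 1001
323^8 ≡ 1001^2 = 1002001 ≡ 884
323^16 ≡ 884^2 = 781456 ≡ 1195
323^32 ≡ 1195^2 = 1428025 ≡ 1179
323^64 ≡ 1179^2 = 1390041 ≡ 973
323^128 ≡ 973^2 = 946729 ≡ 826
323^256 ≡ 826^2 = 682276 ≡ 819
323^512 ≡ 819^2 = 670761 ≡ 928
652 = 512 + 128 + 8 + 4, so 323^652 ≡ 928·826·884·1001 ≡ 1220 (mod 1453)
652^2 = 425104 ≡ 828
652^4 ≡ 828^2 = 685584 ≡ 1221
652^8 ≡ 1221^2 = 1490841 ≡ 63
652^16 ≡ 63^2 = 3969 ≡ 1063
652^32 ≡ 1063^2 = 1129969 ≡ 988
652^64 ≡ 988^2 = 976144 ≡ 1181
652^128 ≡ 1181^2 = 1394761 ≡ 1334
652^256 ≡ 1334^2 = 1779556 ≡ 1084
652^512 ≡ 1084^2 = 1175056 ≡ 1032
973 = 512 + 256 + 128 + 64 + 8 + 4 + 1, so 652^973 ≡ 1032·1084·1334·1181·63·1221·652 ≡ 872 (mod 1453)
1220·872 = 1063840 ≡ 244 (mod 1453)
1015 ≠ 244, so verification fails.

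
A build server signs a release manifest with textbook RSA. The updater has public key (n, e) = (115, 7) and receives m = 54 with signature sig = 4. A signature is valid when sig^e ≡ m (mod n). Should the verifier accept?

sig^7 mod 115 = 54
Since 54 equals the digest 54, verification succeeds.

accept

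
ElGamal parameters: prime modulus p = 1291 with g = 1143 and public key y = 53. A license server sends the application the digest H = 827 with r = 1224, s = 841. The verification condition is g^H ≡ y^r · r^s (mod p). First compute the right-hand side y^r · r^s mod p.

53^2 = 2809 ≡ 227
53^4 ≡ 227^2 = 51529 ≡ 1180
53^8 ≡ 1180^2 = 1392400 ≡ 702
53^16 ≡ 702^2 = 492804 ≡ 933
53^32 ≡ 933^2 = 870489 ≡ 355
53^64 ≡ 355^2 = 126025 ≡ 798
53^128 ≡ 798^2 = 636804 ≡ 341
53^256 ≡ 341^2 = 116281 ≡ 91
53^512 ≡ 91^2 = 8281 ≡ 535
53^1024 ≡ 535^2 = 286225 ≡ 914
1224 = 1024 + 128 + 64 + 8, so 53^1224 ≡ 914·341·798·702 ≡ 1008 (mod 1291)
1224^2 = 1498176 ≡ 616
1224^4 ≡ 616^2 = 379456 ≡ 1193
1224^8 ≡ 1193^2 = 1423249 ≡ 567
1224^16 ≡ 567^2 = 321489 ≡ 30
1224^32 ≡ 30^2 = 900
1224^64 ≡ 900^2 = 810000 ≡ 543
1224^128 ≡ 543^2 = 294849 ≡ 501
1224^256 ≡ 501^2 = 251001 ≡ 547
1224^512 ≡ 547^2 = 299209 ≡ 988
841 = 512 + 256 + 64 + 8 + 1, so 1224^841 ≡ 988·547·543·567·1224 ≡ 1064 (mod 1291)
y^r · r^s ≡ 1008·1064 = 1072512 ≡ 982 (mod 1291)

982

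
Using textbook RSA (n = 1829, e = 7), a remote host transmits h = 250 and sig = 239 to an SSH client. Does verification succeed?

fails

sig^2 ≡ 239^2 = 57121 ≡ 422
sig^4 ≡ 422^2 = 178084 ≡ 671
7 = 4 + 2 + 1, so sig^7 ≡ 671·422·239 ≡ 889 (mod 1829)
The recovered value 889 does not match the digest 250.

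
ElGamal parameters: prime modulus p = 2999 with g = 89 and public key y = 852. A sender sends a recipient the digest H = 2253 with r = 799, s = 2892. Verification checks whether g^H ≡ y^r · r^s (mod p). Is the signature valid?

Left side g^H mod p:
89^2 = 7921 ≡ 1923
89^4 ≡ 1923^2 = 3697929 ≡ 162
89^8 ≡ 162^2 = 26244 ≡ 2252
89^16 ≡ 2252^2 = 5071504 ≡ 195
89^32 ≡ 195^2 = 38025 ≡ 2037
89^64 ≡ 2037^2 = 4149369 ≡ 1752
89^128 ≡ 1752^2 = 3069504 ≡ 1527
89^256 ≡ 1527^2 = 2331729 ≡ 1506
89^512 ≡ 1506^2 = 2268036 ≡ 792
89^1024 ≡ 792^2 = 627264 ≡ 473
89^2048 ≡ 473^2 = 223729 ≡ 1803
2253 = 2048 + 128 + 64 + 8 + 4 + 1, so 89^2253 ≡ 1803·1527·1752·2252·162·89 ≡ 2615 (mod 2999)
Right side y^r · r^s mod p:
852^2 = 725904 ≡ 146
852^4 ≡ 146^2 = 21316 ≡ 323
852^8 ≡ 323^2 = 104329 ≡ 2363
852^16 ≡ 2363^2 = 5583769 ≡ 2630
852^32 ≡ 2630^2 = 6916900 ≡ 1206
852^64 ≡ 1206^2 = 1454436 ≡ 2920
852^128 ≡ 2920^2 = 8526400 ≡ 243
852^256 ≡ 243^2 = 59049 ≡ 2068
852^512 ≡ 2068^2 = 4276624 ≡ 50
799 = 512 + 256 + 16 + 8 + 4 + 2 + 1, so 852^799 ≡ 50·2068·2630·2363·323·146·852 ≡ 298 (mod 2999)
799^2 = 638401 ≡ 2613
799^4 ≡ 2613^2 = 6827769 ≡ 2045
799^8 ≡ 2045^2 = 4182025 ≡ 1419
799^16 ≡ 1419^2 = 2013561 ≡ 1232
799^32 ≡ 1232^2 = 1517824 ≡ 330
799^64 ≡ 330^2 = 108900 ≡ 936
799^128 ≡ 936^2 = 876096 ≡ 388
799^256 ≡ 388^2 = 150544 ≡ 594
799^512 ≡ 594^2 = 352836 ≡ 1953
799^1024 ≡ 1953^2 = 3814209 ≡ 2480
799^2048 ≡ 2480^2 = 6150400 ≡ 2450
2892 = 2048 + 512 + 256 + 64 + 8 + 4, so 799^2892 ≡ 2450·1953·594·936·1419·2045 ≡ 1762 (mod 2999)
298·1762 = 525076 ≡ 251 (mod 2999)
2615 ≠ 251, so verification fails.

invalid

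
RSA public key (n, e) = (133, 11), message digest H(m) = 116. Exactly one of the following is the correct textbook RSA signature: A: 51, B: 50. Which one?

A

Candidate A: 51^11 mod 133 = 116
  → matches H(m) = 116
Candidate B: 50^11 mod 133 = 8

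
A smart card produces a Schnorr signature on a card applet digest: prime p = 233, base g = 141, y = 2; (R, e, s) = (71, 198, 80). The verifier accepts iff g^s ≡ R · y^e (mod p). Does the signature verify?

g^s mod p:
141^80 mod 233 = 126
R · y^e mod p:
2^198 mod 233 = 51
71·51 = 3621 ≡ 126 (mod 233)
126 ≡ 126 (mod 233); signature holds.

verifies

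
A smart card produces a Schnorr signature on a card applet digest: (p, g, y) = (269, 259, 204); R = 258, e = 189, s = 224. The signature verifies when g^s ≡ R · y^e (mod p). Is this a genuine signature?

genuine

g^s mod p:
Squares mod 269: 259^1≡259, 259^2≡100, 259^4≡47, 259^8≡57, 259^16≡21, 259^32≡172, 259^64≡263, 259^128≡36
224 = 128 + 64 + 32, so 259^224 ≡ 36·263·172 ≡ 239 (mod 269)
R · y^e mod p:
Squares mod 269: 204^1≡204, 204^2≡190, 204^4≡54, 204^8≡226, 204^16≡235, 204^32≡80, 204^64≡213, 204^128≡177
189 = 128 + 32 + 16 + 8 + 4 + 1, so 204^189 ≡ 177·80·235·226·54·204 ≡ 125 (mod 269)
258·125 = 32250 ≡ 239 (mod 269)
239 ≡ 239 (mod 269); signature holds.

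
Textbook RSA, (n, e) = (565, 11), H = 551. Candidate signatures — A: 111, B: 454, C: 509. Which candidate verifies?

Candidate A: Squares mod 565: 111^1≡111, 111^2≡456, 111^4≡16, 111^8≡256; 11 = 8 + 2 + 1, so 111^11 ≡ 256·456·111 ≡ 551 (mod 565)
  → matches H = 551
Candidate B: Squares mod 565: 454^1≡454, 454^2≡456, 454^4≡16, 454^8≡256; 11 = 8 + 2 + 1, so 454^11 ≡ 256·456·454 ≡ 14 (mod 565)
Candidate C: Squares mod 565: 509^1≡509, 509^2≡311, 509^4≡106, 509^8≡501; 11 = 8 + 2 + 1, so 509^11 ≡ 501·311·509 ≡ 444 (mod 565)

A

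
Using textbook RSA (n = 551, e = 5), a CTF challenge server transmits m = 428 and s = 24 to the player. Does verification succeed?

fails

Squares mod 551: s^1≡24, s^2≡25, s^4≡74
5 = 4 + 1, so s^5 ≡ 74·24 ≡ 123 (mod 551)
123 ≠ 428, so verification fails.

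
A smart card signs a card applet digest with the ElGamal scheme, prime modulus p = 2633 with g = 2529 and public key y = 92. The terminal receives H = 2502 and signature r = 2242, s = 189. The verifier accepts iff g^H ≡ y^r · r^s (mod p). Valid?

Left side g^H mod p:
Squares mod 2633: 2529^1≡2529, 2529^2≡284, 2529^4≡1666, 2529^8≡374, 2529^16≡327, 2529^32≡1609, 2529^64≡642, 2529^128≡1416, 2529^256≡1343, 2529^512≡44, 2529^1024≡1936, 2529^2048≡1337
2502 = 2048 + 256 + 128 + 64 + 4 + 2, so 2529^2502 ≡ 1337·1343·1416·642·1666·284 ≡ 1408 (mod 2633)
Right side y^r · r^s mod p:
Squares mod 2633: 92^1≡92, 92^2≡565, 92^4≡632, 92^8≡1841, 92^16≡610, 92^32≡847, 92^64≡1233, 92^128≡1048, 92^256≡343, 92^512≡1797, 92^1024≡1151, 92^2048≡402
2242 = 2048 + 128 + 64 + 2, so 92^2242 ≡ 402·1048·1233·565 ≡ 831 (mod 2633)
Squares mod 2633: 2242^1≡2242, 2242^2≡167, 2242^4≡1559, 2242^8≡222, 2242^16≡1890, 2242^32≡1752, 2242^64≡2059, 2242^128≡351
189 = 128 + 32 + 16 + 8 + 4 + 1, so 2242^189 ≡ 351·1752·1890·222·1559·2242 ≡ 905 (mod 2633)
831·905 = 752055 ≡ 1650 (mod 2633)
1408 ≠ 1650, so verification fails.

no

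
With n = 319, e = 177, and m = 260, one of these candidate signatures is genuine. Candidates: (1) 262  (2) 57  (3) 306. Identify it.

2

Candidate 1: Squares mod 319: 262^1≡262, 262^2≡59, 262^4≡291, 262^8≡146, 262^16≡262, 262^32≡59, 262^64≡291, 262^128≡146; 177 = 128 + 32 + 16 + 1, so 262^177 ≡ 146·59·262·262 ≡ 59 (mod 319)
Candidate 2: Squares mod 319: 57^1≡57, 57^2≡59, 57^4≡291, 57^8≡146, 57^16≡262, 57^32≡59, 57^64≡291, 57^128≡146; 177 = 128 + 32 + 16 + 1, so 57^177 ≡ 146·59·262·57 ≡ 260 (mod 319)
  → matches m = 260
Candidate 3: Squares mod 319: 306^1≡306, 306^2≡169, 306^4≡170, 306^8≡190, 306^16≡53, 306^32≡257, 306^64≡16, 306^128≡256; 177 = 128 + 32 + 16 + 1, so 306^177 ≡ 256·257·53·306 ≡ 169 (mod 319)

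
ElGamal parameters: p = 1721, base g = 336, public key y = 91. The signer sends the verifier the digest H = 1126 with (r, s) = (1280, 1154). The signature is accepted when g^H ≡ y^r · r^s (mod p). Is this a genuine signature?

genuine

Left side g^H mod p:
Squares mod 1721: 336^1≡336, 336^2≡1031, 336^4≡1104, 336^8≡348, 336^16≡634, 336^32≡963, 336^64≡1471, 336^128≡544, 336^256≡1645, 336^512≡613, 336^1024≡591
1126 = 1024 + 64 + 32 + 4 + 2, so 336^1126 ≡ 591·1471·963·1104·1031 ≡ 1357 (mod 1721)
Right side y^r · r^s mod p:
Squares mod 1721: 91^1≡91, 91^2≡1397, 91^4≡1716, 91^8≡25, 91^16≡625, 91^32≡1679, 91^64≡43, 91^128≡128, 91^256≡895, 91^512≡760, 91^1024≡1065
1280 = 1024 + 256, so 91^1280 ≡ 1065·895 ≡ 1462 (mod 1721)
Squares mod 1721: 1280^1≡1280, 1280^2≡8, 1280^4≡64, 1280^8≡654, 1280^16≡908, 1280^32≡105, 1280^64≡699, 1280^128≡1558, 1280^256≡754, 1280^512≡586, 1280^1024≡917
1154 = 1024 + 128 + 2, so 1280^1154 ≡ 917·1558·8 ≡ 327 (mod 1721)
1462·327 = 478074 ≡ 1357 (mod 1721)
1357 ≡ 1357 (mod 1721), so the signature is genuine.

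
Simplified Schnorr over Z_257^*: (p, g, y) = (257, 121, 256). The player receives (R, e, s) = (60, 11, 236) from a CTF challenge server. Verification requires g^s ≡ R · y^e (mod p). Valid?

no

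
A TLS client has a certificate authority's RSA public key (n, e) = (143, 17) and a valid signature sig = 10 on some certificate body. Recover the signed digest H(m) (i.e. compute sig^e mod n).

43

sig^2 ≡ 10^2 = 100
sig^4 ≡ 100^2 = 10000 ≡ 133
sig^8 ≡ 133^2 = 17689 ≡ 100
sig^16 ≡ 100^2 = 10000 ≡ 133
17 = 16 + 1, so sig^17 ≡ 133·10 ≡ 43 (mod 143)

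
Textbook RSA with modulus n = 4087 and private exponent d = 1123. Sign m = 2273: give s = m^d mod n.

4082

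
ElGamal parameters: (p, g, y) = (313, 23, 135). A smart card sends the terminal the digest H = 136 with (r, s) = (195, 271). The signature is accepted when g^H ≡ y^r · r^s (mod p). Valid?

yes

Left side g^H mod p:
23^2 = 529 ≡ 216
23^4 ≡ 216^2 = 46656 ≡ 19
23^8 ≡ 19^2 = 361 ≡ 48
23^16 ≡ 48^2 = 2304 ≡ 113
23^32 ≡ 113^2 = 12769 ≡ 249
23^64 ≡ 249^2 = 62001 ≡ 27
23^128 ≡ 27^2 = 729 ≡ 103
136 = 128 + 8, so 23^136 ≡ 103·48 ≡ 249 (mod 313)
Right side y^r · r^s mod p:
135^2 = 18225 ≡ 71
135^4 ≡ 71^2 = 5041 ≡ 33
135^8 ≡ 33^2 = 1089 ≡ 150
135^16 ≡ 150^2 = 22500 ≡ 277
135^32 ≡ 277^2 = 76729 ≡ 44
135^64 ≡ 44^2 = 1936 ≡ 58
135^128 ≡ 58^2 = 3364 ≡ 234
195 = 128 + 64 + 2 + 1, so 135^195 ≡ 234·58·71·135 ≡ 125 (mod 313)
195^2 = 38025 ≡ 152
195^4 ≡ 152^2 = 23104 ≡ 255
195^8 ≡ 255^2 = 65025 ≡ 234
195^16 ≡ 234^2 = 54756 ≡ 294
195^32 ≡ 294^2 = 86436 ≡ 48
195^64 ≡ 48^2 = 2304 ≡ 113
195^128 ≡ 113^2 = 12769 ≡ 249
195^256 ≡ 249^2 = 62001 ≡ 27
271 = 256 + 8 + 4 + 2 + 1, so 195^271 ≡ 27·234·255·152·195 ≡ 7 (mod 313)
125·7 = 875 ≡ 249 (mod 313)
249 ≡ 249 (mod 313), so the signature is genuine.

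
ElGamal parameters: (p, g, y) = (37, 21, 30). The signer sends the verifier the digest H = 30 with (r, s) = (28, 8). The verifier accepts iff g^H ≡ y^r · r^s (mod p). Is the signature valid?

invalid

Left side g^H mod p:
Squares mod 37: 21^1≡21, 21^2≡34, 21^4≡9, 21^8≡7, 21^16≡12
30 = 16 + 8 + 4 + 2, so 21^30 ≡ 12·7·9·34 ≡ 26 (mod 37)
Right side y^r · r^s mod p:
Squares mod 37: 30^1≡30, 30^2≡12, 30^4≡33, 30^8≡16, 30^16≡34
28 = 16 + 8 + 4, so 30^28 ≡ 34·16·33 ≡ 7 (mod 37)
Squares mod 37: 28^1≡28, 28^2≡7, 28^4≡12, 28^8≡33
28^8 ≡ 33 (mod 37)
7·33 = 231 ≡ 9 (mod 37)
26 ≠ 9, so verification fails.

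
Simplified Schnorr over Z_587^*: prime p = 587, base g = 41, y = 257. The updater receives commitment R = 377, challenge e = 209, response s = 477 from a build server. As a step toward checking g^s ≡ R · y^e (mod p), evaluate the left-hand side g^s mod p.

146

Squares mod 587: 41^1≡41, 41^2≡507, 41^4≡530, 41^8≡314, 41^16≡567, 41^32≡400, 41^64≡336, 41^128≡192, 41^256≡470
477 = 256 + 128 + 64 + 16 + 8 + 4 + 1, so 41^477 ≡ 470·192·336·567·314·530·41 ≡ 146 (mod 587)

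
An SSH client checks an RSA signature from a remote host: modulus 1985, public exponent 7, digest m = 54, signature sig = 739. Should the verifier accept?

accept

sig^2 ≡ 739^2 = 546121 ≡ 246
sig^4 ≡ 246^2 = 60516 ≡ 966
7 = 4 + 2 + 1, so sig^7 ≡ 966·246·739 ≡ 54 (mod 1985)
54 = m, so the signature checks out.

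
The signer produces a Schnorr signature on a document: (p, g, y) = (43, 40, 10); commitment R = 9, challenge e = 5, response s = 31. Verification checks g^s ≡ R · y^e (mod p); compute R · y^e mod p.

10^2 = 100 ≡ 14
10^4 ≡ 14^2 = 196 ≡ 24
5 = 4 + 1, so 10^5 ≡ 24·10 ≡ 25 (mod 43)
R · y^e ≡ 9·25 = 225 ≡ 10 (mod 43)

10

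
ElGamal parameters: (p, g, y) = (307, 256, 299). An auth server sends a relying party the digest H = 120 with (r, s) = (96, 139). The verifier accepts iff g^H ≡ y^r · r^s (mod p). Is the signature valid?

invalid

Left side g^H mod p:
256^2 = 65536 ≡ 145
256^4 ≡ 145^2 = 21025 ≡ 149
256^8 ≡ 149^2 = 22201 ≡ 97
256^16 ≡ 97^2 = 9409 ≡ 199
256^32 ≡ 199^2 = 39601 ≡ 305
256^64 ≡ 305^2 = 93025 ≡ 4
120 = 64 + 32 + 16 + 8, so 256^120 ≡ 4·305·199·97 ≡ 304 (mod 307)
Right side y^r · r^s mod p:
299^2 = 89401 ≡ 64
299^4 ≡ 64^2 = 4096 ≡ 105
299^8 ≡ 105^2 = 11025 ≡ 280
299^16 ≡ 280^2 = 78400 ≡ 115
299^32 ≡ 115^2 = 13225 ≡ 24
299^64 ≡ 24^2 = 576 ≡ 269
96 = 64 + 32, so 299^96 ≡ 269·24 ≡ 9 (mod 307)
96^2 = 9216 ≡ 6
96^4 ≡ 6^2 = 36
96^8 ≡ 36^2 = 1296 ≡ 68
96^16 ≡ 68^2 = 4624 ≡ 19
96^32 ≡ 19^2 = 361 ≡ 54
96^64 ≡ 54^2 = 2916 ≡ 153
96^128 ≡ 153^2 = 23409 ≡ 77
139 = 128 + 8 + 2 + 1, so 96^139 ≡ 77·68·6·96 ≡ 275 (mod 307)
9·275 = 2475 ≡ 19 (mod 307)
304 ≠ 19, so verification fails.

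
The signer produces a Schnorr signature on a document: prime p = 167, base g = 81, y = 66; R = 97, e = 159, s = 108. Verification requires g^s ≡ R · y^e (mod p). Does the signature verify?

g^s mod p:
81^2 = 6561 ≡ 48
81^4 ≡ 48^2 = 2304 ≡ 133
81^8 ≡ 133^2 = 17689 ≡ 154
81^16 ≡ 154^2 = 23716 ≡ 2
81^32 ≡ 2^2 = 4
81^64 ≡ 4^2 = 16
108 = 64 + 32 + 8 + 4, so 81^108 ≡ 16·4·154·133 ≡ 65 (mod 167)
R · y^e mod p:
66^2 = 4356 ≡ 14
66^4 ≡ 14^2 = 196 ≡ 29
66^8 ≡ 29^2 = 841 ≡ 6
66^16 ≡ 6^2 = 36
66^32 ≡ 36^2 = 1296 ≡ 127
66^64 ≡ 127^2 = 16129 ≡ 97
66^128 ≡ 97^2 = 9409 ≡ 57
159 = 128 + 16 + 8 + 4 + 2 + 1, so 66^159 ≡ 57·36·6·29·14·66 ≡ 11 (mod 167)
97·11 = 1067 ≡ 65 (mod 167)
65 ≡ 65 (mod 167); signature holds.

verifies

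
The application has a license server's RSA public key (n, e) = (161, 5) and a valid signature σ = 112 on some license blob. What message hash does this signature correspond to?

σ^2 ≡ 112^2 = 12544 ≡ 147
σ^4 ≡ 147^2 = 21609 ≡ 35
5 = 4 + 1, so σ^5 ≡ 35·112 ≡ 56 (mod 161)

56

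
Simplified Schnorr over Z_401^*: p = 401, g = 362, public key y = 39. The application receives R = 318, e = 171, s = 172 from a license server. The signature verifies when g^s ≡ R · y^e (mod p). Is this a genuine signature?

g^s mod p:
362^2 = 131044 ≡ 318
362^4 ≡ 318^2 = 101124 ≡ 72
362^8 ≡ 72^2 = 5184 ≡ 372
362^16 ≡ 372^2 = 138384 ≡ 39
362^32 ≡ 39^2 = 1521 ≡ 318
362^64 ≡ 318^2 = 101124 ≡ 72
362^128 ≡ 72^2 = 5184 ≡ 372
172 = 128 + 32 + 8 + 4, so 362^172 ≡ 372·318·372·72 ≡ 318 (mod 401)
R · y^e mod p:
39^2 = 1521 ≡ 318
39^4 ≡ 318^2 = 101124 ≡ 72
39^8 ≡ 72^2 = 5184 ≡ 372
39^16 ≡ 372^2 = 138384 ≡ 39
39^32 ≡ 39^2 = 1521 ≡ 318
39^64 ≡ 318^2 = 101124 ≡ 72
39^128 ≡ 72^2 = 5184 ≡ 372
171 = 128 + 32 + 8 + 2 + 1, so 39^171 ≡ 372·318·372·318·39 ≡ 39 (mod 401)
318·39 = 12402 ≡ 372 (mod 401)
318 ≠ 372; the check fails.

forged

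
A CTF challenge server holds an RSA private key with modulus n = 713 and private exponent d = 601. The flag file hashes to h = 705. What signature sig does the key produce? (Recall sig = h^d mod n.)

333

Squares mod 713: h^1≡705, h^2≡64, h^4≡531, h^8≡326, h^16≡39, h^32≡95, h^64≡469, h^128≡357, h^256≡535, h^512≡312
601 = 512 + 64 + 16 + 8 + 1, so h^601 ≡ 312·469·39·326·705 ≡ 333 (mod 713)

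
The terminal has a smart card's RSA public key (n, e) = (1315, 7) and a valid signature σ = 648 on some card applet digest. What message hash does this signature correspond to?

σ^2 ≡ 648^2 = 419904 ≡ 419
σ^4 ≡ 419^2 = 175561 ≡ 666
7 = 4 + 2 + 1, so σ^7 ≡ 666·419·648 ≡ 27 (mod 1315)

27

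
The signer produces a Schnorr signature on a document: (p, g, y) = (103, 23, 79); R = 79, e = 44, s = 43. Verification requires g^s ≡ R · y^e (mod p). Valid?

g^s mod p:
23^2 = 529 ≡ 14
23^4 ≡ 14^2 = 196 ≡ 93
23^8 ≡ 93^2 = 8649 ≡ 100
23^16 ≡ 100^2 = 10000 ≡ 9
23^32 ≡ 9^2 = 81
43 = 32 + 8 + 2 + 1, so 23^43 ≡ 81·100·14·23 ≡ 34 (mod 103)
R · y^e mod p:
79^2 = 6241 ≡ 61
79^4 ≡ 61^2 = 3721 ≡ 13
79^8 ≡ 13^2 = 169 ≡ 66
79^16 ≡ 66^2 = 4356 ≡ 30
79^32 ≡ 30^2 = 900 ≡ 76
44 = 32 + 8 + 4, so 79^44 ≡ 76·66·13 ≡ 9 (mod 103)
79·9 = 711 ≡ 93 (mod 103)
34 ≠ 93; the check fails.

no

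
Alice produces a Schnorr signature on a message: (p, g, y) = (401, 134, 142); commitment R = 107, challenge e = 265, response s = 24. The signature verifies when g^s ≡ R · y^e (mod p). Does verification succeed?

g^s mod p:
134^24 mod 401 = 205
R · y^e mod p:
142^265 mod 401 = 202
107·202 = 21614 ≡ 361 (mod 401)
205 ≠ 361; the check fails.

fails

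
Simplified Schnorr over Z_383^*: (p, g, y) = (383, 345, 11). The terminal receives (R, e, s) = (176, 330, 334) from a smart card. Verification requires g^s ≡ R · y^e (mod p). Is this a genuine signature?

forged

g^s mod p:
Squares mod 383: 345^1≡345, 345^2≡295, 345^4≡84, 345^8≡162, 345^16≡200, 345^32≡168, 345^64≡265, 345^128≡136, 345^256≡112
334 = 256 + 64 + 8 + 4 + 2, so 345^334 ≡ 112·265·162·84·295 ≡ 232 (mod 383)
R · y^e mod p:
Squares mod 383: 11^1≡11, 11^2≡121, 11^4≡87, 11^8≡292, 11^16≡238, 11^32≡343, 11^64≡68, 11^128≡28, 11^256≡18
330 = 256 + 64 + 8 + 2, so 11^330 ≡ 18·68·292·121 ≡ 306 (mod 383)
176·306 = 53856 ≡ 236 (mod 383)
232 ≠ 236; the check fails.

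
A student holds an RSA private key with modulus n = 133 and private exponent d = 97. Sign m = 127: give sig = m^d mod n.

29

m^2 ≡ 127^2 = 16129 ≡ 36
m^4 ≡ 36^2 = 1296 ≡ 99
m^8 ≡ 99^2 = 9801 ≡ 92
m^16 ≡ 92^2 = 8464 ≡ 85
m^32 ≡ 85^2 = 7225 ≡ 43
m^64 ≡ 43^2 = 1849 ≡ 120
97 = 64 + 32 + 1, so m^97 ≡ 120·43·127 ≡ 29 (mod 133)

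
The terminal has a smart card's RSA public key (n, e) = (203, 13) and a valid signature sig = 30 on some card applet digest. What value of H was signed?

Squares mod 203: sig^1≡30, sig^2≡88, sig^4≡30, sig^8≡88
13 = 8 + 4 + 1, so sig^13 ≡ 88·30·30 ≡ 30 (mod 203)

30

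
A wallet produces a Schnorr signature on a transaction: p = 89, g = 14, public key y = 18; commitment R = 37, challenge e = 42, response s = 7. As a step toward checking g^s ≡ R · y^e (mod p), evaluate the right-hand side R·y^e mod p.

Squares mod 89: 18^1≡18, 18^2≡57, 18^4≡45, 18^8≡67, 18^16≡39, 18^32≡8
42 = 32 + 8 + 2, so 18^42 ≡ 8·67·57 ≡ 25 (mod 89)
R · y^e ≡ 37·25 = 925 ≡ 35 (mod 89)

35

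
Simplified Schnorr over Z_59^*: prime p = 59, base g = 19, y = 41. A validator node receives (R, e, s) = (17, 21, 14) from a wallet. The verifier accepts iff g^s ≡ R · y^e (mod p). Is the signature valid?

invalid

g^s mod p:
19^2 = 361 ≡ 7
19^4 ≡ 7^2 = 49
19^8 ≡ 49^2 = 2401 ≡ 41
14 = 8 + 4 + 2, so 19^14 ≡ 41·49·7 ≡ 21 (mod 59)
R · y^e mod p:
41^2 = 1681 ≡ 29
41^4 ≡ 29^2 = 841 ≡ 15
41^8 ≡ 15^2 = 225 ≡ 48
41^16 ≡ 48^2 = 2304 ≡ 3
21 = 16 + 4 + 1, so 41^21 ≡ 3·15·41 ≡ 16 (mod 59)
17·16 = 272 ≡ 36 (mod 59)
21 ≠ 36; the check fails.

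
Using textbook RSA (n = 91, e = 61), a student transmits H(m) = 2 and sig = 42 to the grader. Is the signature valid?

invalid

sig^2 ≡ 42^2 = 1764 ≡ 35
sig^4 ≡ 35^2 = 1225 ≡ 42
sig^8 ≡ 42^2 = 1764 ≡ 35
sig^16 ≡ 35^2 = 1225 ≡ 42
sig^32 ≡ 42^2 = 1764 ≡ 35
61 = 32 + 16 + 8 + 4 + 1, so sig^61 ≡ 35·42·35·42·42 ≡ 42 (mod 91)
42 ≠ 2, so verification fails.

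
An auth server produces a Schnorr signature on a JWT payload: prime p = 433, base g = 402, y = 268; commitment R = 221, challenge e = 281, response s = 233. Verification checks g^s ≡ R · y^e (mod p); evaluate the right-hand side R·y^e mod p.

Squares mod 433: 268^1≡268, 268^2≡379, 268^4≡318, 268^8≡235, 268^16≡234, 268^32≡198, 268^64≡234, 268^128≡198, 268^256≡234
281 = 256 + 16 + 8 + 1, so 268^281 ≡ 234·234·235·268 ≡ 73 (mod 433)
R · y^e ≡ 221·73 = 16133 ≡ 112 (mod 433)

112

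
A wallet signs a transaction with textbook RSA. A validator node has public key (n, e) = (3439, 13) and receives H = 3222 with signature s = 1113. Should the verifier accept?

accept

Squares mod 3439: s^1≡1113, s^2≡729, s^4≡1835, s^8≡444
13 = 8 + 4 + 1, so s^13 ≡ 444·1835·1113 ≡ 3222 (mod 3439)
Since 3222 equals the digest 3222, verification succeeds.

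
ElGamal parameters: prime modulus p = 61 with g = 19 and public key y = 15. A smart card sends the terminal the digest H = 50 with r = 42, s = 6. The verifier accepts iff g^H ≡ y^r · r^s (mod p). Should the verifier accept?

reject

Left side g^H mod p:
19^2 = 361 ≡ 56
19^4 ≡ 56^2 = 3136 ≡ 25
19^8 ≡ 25^2 = 625 ≡ 15
19^16 ≡ 15^2 = 225 ≡ 42
19^32 ≡ 42^2 = 1764 ≡ 56
50 = 32 + 16 + 2, so 19^50 ≡ 56·42·56 ≡ 13 (mod 61)
Right side y^r · r^s mod p:
15^2 = 225 ≡ 42
15^4 ≡ 42^2 = 1764 ≡ 56
15^8 ≡ 56^2 = 3136 ≡ 25
15^16 ≡ 25^2 = 625 ≡ 15
15^32 ≡ 15^2 = 225 ≡ 42
42 = 32 + 8 + 2, so 15^42 ≡ 42·25·42 ≡ 58 (mod 61)
42^2 = 1764 ≡ 56
42^4 ≡ 56^2 = 3136 ≡ 25
6 = 4 + 2, so 42^6 ≡ 25·56 ≡ 58 (mod 61)
58·58 = 3364 ≡ 9 (mod 61)
13 ≠ 9, so verification fails.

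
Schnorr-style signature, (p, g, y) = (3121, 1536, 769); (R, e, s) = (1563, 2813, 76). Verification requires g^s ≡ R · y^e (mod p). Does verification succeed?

g^s mod p:
Squares mod 3121: 1536^1≡1536, 1536^2≡2941, 1536^4≡1190, 1536^8≡2287, 1536^16≡2694, 1536^32≡1311, 1536^64≡2171
76 = 64 + 8 + 4, so 1536^76 ≡ 2171·2287·1190 ≡ 1626 (mod 3121)
R · y^e mod p:
Squares mod 3121: 769^1≡769, 769^2≡1492, 769^4≡791, 769^8≡1481, 769^16≡2419, 769^32≡2807, 769^64≡1845, 769^128≡2135, 769^256≡1565, 769^512≡2361, 769^1024≡215, 769^2048≡2531
2813 = 2048 + 512 + 128 + 64 + 32 + 16 + 8 + 4 + 1, so 769^2813 ≡ 2531·2361·2135·1845·2807·2419·1481·791·769 ≡ 1411 (mod 3121)
1563·1411 = 2205393 ≡ 1967 (mod 3121)
1626 ≠ 1967; the check fails.

fails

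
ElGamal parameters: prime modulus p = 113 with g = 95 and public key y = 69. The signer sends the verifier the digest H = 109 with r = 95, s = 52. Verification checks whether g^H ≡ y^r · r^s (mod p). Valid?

yes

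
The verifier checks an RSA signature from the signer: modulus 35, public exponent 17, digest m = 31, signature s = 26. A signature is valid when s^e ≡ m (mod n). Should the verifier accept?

s^17 mod 35 = 31
31 = m, so the signature checks out.

accept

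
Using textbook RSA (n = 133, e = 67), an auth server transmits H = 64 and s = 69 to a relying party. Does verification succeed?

fails

s^2 ≡ 69^2 = 4761 ≡ 106
s^4 ≡ 106^2 = 11236 ≡ 64
s^8 ≡ 64^2 = 4096 ≡ 106
s^16 ≡ 106^2 = 11236 ≡ 64
s^32 ≡ 64^2 = 4096 ≡ 106
s^64 ≡ 106^2 = 11236 ≡ 64
67 = 64 + 2 + 1, so s^67 ≡ 64·106·69 ≡ 69 (mod 133)
69 ≠ 64, so verification fails.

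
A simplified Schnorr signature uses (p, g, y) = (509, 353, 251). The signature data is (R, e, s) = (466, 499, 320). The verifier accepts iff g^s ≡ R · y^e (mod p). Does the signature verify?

does not verify

g^s mod p:
353^320 mod 509 = 332
R · y^e mod p:
251^499 mod 509 = 351
466·351 = 163566 ≡ 177 (mod 509)
332 ≠ 177; the check fails.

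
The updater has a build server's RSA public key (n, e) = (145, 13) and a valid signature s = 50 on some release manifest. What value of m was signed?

40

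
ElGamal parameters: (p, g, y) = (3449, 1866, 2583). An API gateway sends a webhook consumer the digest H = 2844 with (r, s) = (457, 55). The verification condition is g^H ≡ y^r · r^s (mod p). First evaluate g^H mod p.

Squares mod 3449: 1866^1≡1866, 1866^2≡1915, 1866^4≡938, 1866^8≡349, 1866^16≡1086, 1866^32≡3287, 1866^64≡2101, 1866^128≡2930, 1866^256≡339, 1866^512≡1104, 1866^1024≡1319, 1866^2048≡1465
2844 = 2048 + 512 + 256 + 16 + 8 + 4, so 1866^2844 ≡ 1465·1104·339·1086·349·938 ≡ 1842 (mod 3449)

1842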